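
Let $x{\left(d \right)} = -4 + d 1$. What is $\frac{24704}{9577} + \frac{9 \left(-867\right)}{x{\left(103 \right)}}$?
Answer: $- \frac{8031515}{105347} \approx -76.239$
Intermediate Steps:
$x{\left(d \right)} = -4 + d$
$\frac{24704}{9577} + \frac{9 \left(-867\right)}{x{\left(103 \right)}} = \frac{24704}{9577} + \frac{9 \left(-867\right)}{-4 + 103} = 24704 \cdot \frac{1}{9577} - \frac{7803}{99} = \frac{24704}{9577} - \frac{867}{11} = - \frac{8031515}{105347}$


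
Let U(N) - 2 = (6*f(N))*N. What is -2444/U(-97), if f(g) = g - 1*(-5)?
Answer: -1222/26773 ≈ -0.045643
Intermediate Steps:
f(g) = 5 + g (f(g) = g + 5 = 5 + g)
U(N) = 2 + N*(30 + 6*N) (U(N) = 2 + (6*(5 + N))*N = 2 + (30 + 6*N)*N = 2 + N*(30 + 6*N))
-2444/U(-97) = -2444/(2 + 6*(-97)*(5 - 97)) = -2444/(2 + 6*(-97)*(-92)) = -2444/(2 + 53544) = -2444/53546 = -2444*1/53546 = -1222/26773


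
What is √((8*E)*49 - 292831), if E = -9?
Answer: I*√296359 ≈ 544.39*I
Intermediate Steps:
√((8*E)*49 - 292831) = √((8*(-9))*49 - 292831) = √(-72*49 - 292831) = √(-3528 - 292831) = √(-296359) = I*√296359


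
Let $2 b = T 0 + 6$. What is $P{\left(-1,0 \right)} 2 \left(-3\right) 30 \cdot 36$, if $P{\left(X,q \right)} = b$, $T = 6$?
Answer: $-19440$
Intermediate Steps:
$b = 3$ ($b = \frac{6 \cdot 0 + 6}{2} = \frac{0 + 6}{2} = \frac{1}{2} \cdot 6 = 3$)
$P{\left(X,q \right)} = 3$
$P{\left(-1,0 \right)} 2 \left(-3\right) 30 \cdot 36 = 3 \cdot 2 \left(-3\right) 30 \cdot 36 = 6 \left(-3\right) 30 \cdot 36 = \left(-18\right) 30 \cdot 36 = \left(-540\right) 36 = -19440$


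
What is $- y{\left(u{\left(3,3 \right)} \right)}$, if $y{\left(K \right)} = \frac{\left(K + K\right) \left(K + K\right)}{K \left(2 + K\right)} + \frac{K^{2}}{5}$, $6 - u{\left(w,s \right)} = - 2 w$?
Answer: $- \frac{1128}{35} \approx -32.229$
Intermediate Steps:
$u{\left(w,s \right)} = 6 + 2 w$ ($u{\left(w,s \right)} = 6 - - 2 w = 6 + 2 w$)
$y{\left(K \right)} = \frac{K^{2}}{5} + \frac{4 K}{2 + K}$ ($y{\left(K \right)} = 2 K 2 K \frac{1}{K \left(2 + K\right)} + K^{2} \cdot \frac{1}{5} = 4 K^{2} \frac{1}{K \left(2 + K\right)} + \frac{K^{2}}{5} = \frac{4 K}{2 + K} + \frac{K^{2}}{5} = \frac{K^{2}}{5} + \frac{4 K}{2 + K}$)
$- y{\left(u{\left(3,3 \right)} \right)} = - \frac{\left(6 + 2 \cdot 3\right) \left(20 + \left(6 + 2 \cdot 3\right)^{2} + 2 \left(6 + 2 \cdot 3\right)\right)}{5 \left(2 + \left(6 + 2 \cdot 3\right)\right)} = - \frac{\left(6 + 6\right) \left(20 + \left(6 + 6\right)^{2} + 2 \left(6 + 6\right)\right)}{5 \left(2 + \left(6 + 6\right)\right)} = - \frac{12 \left(20 + 12^{2} + 2 \cdot 12\right)}{5 \left(2 + 12\right)} = - \frac{12 \left(20 + 144 + 24\right)}{5 \cdot 14} = - \frac{12 \cdot 188}{5 \cdot 14} = \left(-1\right) \frac{1128}{35} = - \frac{1128}{35}$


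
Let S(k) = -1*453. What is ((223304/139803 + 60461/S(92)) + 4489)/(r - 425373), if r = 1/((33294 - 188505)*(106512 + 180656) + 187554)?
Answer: -1366562009342021144880/133413204790919378160713 ≈ -0.010243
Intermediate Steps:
S(k) = -453
r = -1/44571444894 (r = 1/(-155211*287168 + 187554) = 1/(-44571632448 + 187554) = 1/(-44571444894) = -1/44571444894 ≈ -2.2436e-11)
((223304/139803 + 60461/S(92)) + 4489)/(r - 425373) = ((223304/139803 + 60461/(-453)) + 4489)/(-1/44571444894 - 425373) = ((223304*(1/139803) + 60461*(-1/453)) + 4489)/(-18959489228895463/44571444894) = ((223304/139803 - 60461/453) + 4489)*(-44571444894/18959489228895463) = (-2783824157/21110253 + 4489)*(-44571444894/18959489228895463) = (91980101560/21110253)*(-44571444894/18959489228895463) = -1366562009342021144880/133413204790919378160713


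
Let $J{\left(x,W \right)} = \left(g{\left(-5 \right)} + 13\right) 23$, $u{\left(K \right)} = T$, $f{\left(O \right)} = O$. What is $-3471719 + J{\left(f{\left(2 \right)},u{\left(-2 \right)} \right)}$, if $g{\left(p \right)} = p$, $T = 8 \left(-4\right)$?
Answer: $-3471535$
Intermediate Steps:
$T = -32$
$u{\left(K \right)} = -32$
$J{\left(x,W \right)} = 184$ ($J{\left(x,W \right)} = \left(-5 + 13\right) 23 = 8 \cdot 23 = 184$)
$-3471719 + J{\left(f{\left(2 \right)},u{\left(-2 \right)} \right)} = -3471719 + 184 = -3471535$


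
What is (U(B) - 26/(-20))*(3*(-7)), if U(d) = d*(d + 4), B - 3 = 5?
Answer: -20433/10 ≈ -2043.3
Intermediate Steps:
B = 8 (B = 3 + 5 = 8)
U(d) = d*(4 + d)
(U(B) - 26/(-20))*(3*(-7)) = (8*(4 + 8) - 26/(-20))*(3*(-7)) = (8*12 - 26*(-1/20))*(-21) = (96 + 13/10)*(-21) = (973/10)*(-21) = -20433/10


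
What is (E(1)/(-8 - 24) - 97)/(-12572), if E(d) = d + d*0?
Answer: 3105/402304 ≈ 0.0077180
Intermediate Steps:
E(d) = d (E(d) = d + 0 = d)
(E(1)/(-8 - 24) - 97)/(-12572) = (1/(-8 - 24) - 97)/(-12572) = (1/(-32) - 97)*(-1/12572) = (-1/32*1 - 97)*(-1/12572) = (-1/32 - 97)*(-1/12572) = -3105/32*(-1/12572) = 3105/402304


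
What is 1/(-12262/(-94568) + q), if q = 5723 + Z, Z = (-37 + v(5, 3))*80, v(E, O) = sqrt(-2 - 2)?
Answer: 6177740798732/17127134735616929 - 357724264960*I/17127134735616929 ≈ 0.0003607 - 2.0886e-5*I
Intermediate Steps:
v(E, O) = 2*I (v(E, O) = sqrt(-4) = 2*I)
Z = -2960 + 160*I (Z = (-37 + 2*I)*80 = -2960 + 160*I ≈ -2960.0 + 160.0*I)
q = 2763 + 160*I (q = 5723 + (-2960 + 160*I) = 2763 + 160*I ≈ 2763.0 + 160.0*I)
1/(-12262/(-94568) + q) = 1/(-12262/(-94568) + (2763 + 160*I)) = 1/(-12262*(-1/94568) + (2763 + 160*I)) = 1/(6131/47284 + (2763 + 160*I)) = 1/(130651823/47284 + 160*I) = 2235776656*(130651823/47284 - 160*I)/17127134735616929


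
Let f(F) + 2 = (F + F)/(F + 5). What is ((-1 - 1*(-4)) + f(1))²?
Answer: 16/9 ≈ 1.7778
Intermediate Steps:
f(F) = -2 + 2*F/(5 + F) (f(F) = -2 + (F + F)/(F + 5) = -2 + (2*F)/(5 + F) = -2 + 2*F/(5 + F))
((-1 - 1*(-4)) + f(1))² = ((-1 - 1*(-4)) - 10/(5 + 1))² = ((-1 + 4) - 10/6)² = (3 - 10*⅙)² = (3 - 5/3)² = (4/3)² = 16/9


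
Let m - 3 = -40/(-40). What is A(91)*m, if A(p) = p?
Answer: 364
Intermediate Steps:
m = 4 (m = 3 - 40/(-40) = 3 - 40*(-1/40) = 3 + 1 = 4)
A(91)*m = 91*4 = 364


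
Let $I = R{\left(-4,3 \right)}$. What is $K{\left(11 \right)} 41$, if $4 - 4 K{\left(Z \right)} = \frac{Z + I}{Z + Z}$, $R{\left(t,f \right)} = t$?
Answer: $\frac{3321}{88} \approx 37.739$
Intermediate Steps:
$I = -4$
$K{\left(Z \right)} = 1 - \frac{-4 + Z}{8 Z}$ ($K{\left(Z \right)} = 1 - \frac{\left(Z - 4\right) \frac{1}{Z + Z}}{4} = 1 - \frac{\left(-4 + Z\right) \frac{1}{2 Z}}{4} = 1 - \frac{\frac{1}{2} \frac{1}{Z} \left(-4 + Z\right)}{4} = 1 - \frac{-4 + Z}{8 Z}$)
$K{\left(11 \right)} 41 = \frac{4 + 7 \cdot 11}{8 \cdot 11} \cdot 41 = \frac{1}{8} \cdot \frac{1}{11} \left(4 + 77\right) 41 = \frac{1}{8} \cdot \frac{1}{11} \cdot 81 \cdot 41 = \frac{81}{88} \cdot 41 = \frac{3321}{88}$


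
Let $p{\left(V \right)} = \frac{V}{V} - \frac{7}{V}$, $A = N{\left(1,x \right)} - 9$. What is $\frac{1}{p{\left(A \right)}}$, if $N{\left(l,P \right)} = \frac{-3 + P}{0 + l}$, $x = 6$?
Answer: $\frac{6}{13} \approx 0.46154$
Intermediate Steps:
$N{\left(l,P \right)} = \frac{-3 + P}{l}$
$A = -6$ ($A = \frac{-3 + 6}{1} - 9 = 1 \cdot 3 - 9 = 3 - 9 = -6$)
$p{\left(V \right)} = 1 - \frac{7}{V}$
$\frac{1}{p{\left(A \right)}} = \frac{1}{\frac{1}{-6} \left(-7 - 6\right)} = \frac{1}{\left(- \frac{1}{6}\right) \left(-13\right)} = \frac{1}{\frac{13}{6}} = \frac{6}{13}$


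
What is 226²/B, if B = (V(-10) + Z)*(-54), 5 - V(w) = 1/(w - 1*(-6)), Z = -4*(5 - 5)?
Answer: -102152/567 ≈ -180.16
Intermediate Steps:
Z = 0 (Z = -4*0 = 0)
V(w) = 5 - 1/(6 + w) (V(w) = 5 - 1/(w - 1*(-6)) = 5 - 1/(w + 6) = 5 - 1/(6 + w))
B = -567/2 (B = ((29 + 5*(-10))/(6 - 10) + 0)*(-54) = ((29 - 50)/(-4) + 0)*(-54) = (-¼*(-21) + 0)*(-54) = (21/4 + 0)*(-54) = (21/4)*(-54) = -567/2 ≈ -283.50)
226²/B = 226²/(-567/2) = 51076*(-2/567) = -102152/567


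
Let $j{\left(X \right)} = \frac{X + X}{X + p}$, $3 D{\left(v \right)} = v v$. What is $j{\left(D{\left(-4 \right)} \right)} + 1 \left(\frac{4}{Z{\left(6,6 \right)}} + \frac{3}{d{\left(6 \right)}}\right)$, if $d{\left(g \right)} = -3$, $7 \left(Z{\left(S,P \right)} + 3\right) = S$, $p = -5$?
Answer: $\frac{437}{15} \approx 29.133$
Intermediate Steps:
$Z{\left(S,P \right)} = -3 + \frac{S}{7}$
$D{\left(v \right)} = \frac{v^{2}}{3}$ ($D{\left(v \right)} = \frac{v v}{3} = \frac{v^{2}}{3}$)
$j{\left(X \right)} = \frac{2 X}{-5 + X}$ ($j{\left(X \right)} = \frac{X + X}{X - 5} = \frac{2 X}{-5 + X}$)
$j{\left(D{\left(-4 \right)} \right)} + 1 \left(\frac{4}{Z{\left(6,6 \right)}} + \frac{3}{d{\left(6 \right)}}\right) = \frac{2 \frac{\left(-4\right)^{2}}{3}}{-5 + \frac{\left(-4\right)^{2}}{3}} + 1 \left(\frac{4}{-3 + \frac{1}{7} \cdot 6} + \frac{3}{-3}\right) = \frac{2 \cdot \frac{1}{3} \cdot 16}{-5 + \frac{1}{3} \cdot 16} + 1 \left(\frac{4}{-3 + \frac{6}{7}} + 3 \left(- \frac{1}{3}\right)\right) = 2 \cdot \frac{16}{3} \frac{1}{-5 + \frac{16}{3}} + 1 \left(\frac{4}{- \frac{15}{7}} - 1\right) = 2 \cdot \frac{16}{3} \frac{1}{\frac{1}{3}} + 1 \left(4 \left(- \frac{7}{15}\right) - 1\right) = 2 \cdot \frac{16}{3} \cdot 3 + 1 \left(- \frac{28}{15} - 1\right) = 32 + 1 \left(- \frac{43}{15}\right) = 32 - \frac{43}{15} = \frac{437}{15}$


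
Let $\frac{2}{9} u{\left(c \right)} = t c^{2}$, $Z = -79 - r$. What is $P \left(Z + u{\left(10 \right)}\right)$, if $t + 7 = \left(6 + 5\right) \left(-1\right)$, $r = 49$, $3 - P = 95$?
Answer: $756976$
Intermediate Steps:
$P = -92$ ($P = 3 - 95 = -92$)
$t = -18$ ($t = -7 + \left(6 + 5\right) \left(-1\right) = -7 + 11 \left(-1\right) = -7 - 11 = -18$)
$Z = -128$ ($Z = -79 - 49 = -128$)
$u{\left(c \right)} = - 81 c^{2}$ ($u{\left(c \right)} = \frac{9 \left(- 18 c^{2}\right)}{2} = - 81 c^{2}$)
$P \left(Z + u{\left(10 \right)}\right) = - 92 \left(-128 - 81 \cdot 10^{2}\right) = - 92 \left(-128 - 8100\right) = \left(-92\right) \left(-8228\right) = 756976$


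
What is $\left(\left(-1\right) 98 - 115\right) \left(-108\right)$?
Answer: $23004$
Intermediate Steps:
$\left(\left(-1\right) 98 - 115\right) \left(-108\right) = \left(-98 - 115\right) \left(-108\right) = \left(-213\right) \left(-108\right) = 23004$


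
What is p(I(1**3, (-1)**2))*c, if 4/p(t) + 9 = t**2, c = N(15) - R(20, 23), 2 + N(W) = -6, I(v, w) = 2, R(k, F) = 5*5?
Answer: 132/5 ≈ 26.400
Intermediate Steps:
R(k, F) = 25
N(W) = -8 (N(W) = -2 - 6 = -8)
c = -33 (c = -8 - 1*25 = -8 - 25 = -33)
p(t) = 4/(-9 + t**2)
p(I(1**3, (-1)**2))*c = (4/(-9 + 2**2))*(-33) = (4/(-9 + 4))*(-33) = (4/(-5))*(-33) = (4*(-1/5))*(-33) = -4/5*(-33) = 132/5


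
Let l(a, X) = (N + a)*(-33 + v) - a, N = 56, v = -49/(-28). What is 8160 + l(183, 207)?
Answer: 2033/4 ≈ 508.25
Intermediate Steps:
v = 7/4 (v = -49*(-1/28) = 7/4 ≈ 1.7500)
l(a, X) = -1750 - 129*a/4 (l(a, X) = (56 + a)*(-33 + 7/4) - a = (56 + a)*(-125/4) - a = (-1750 - 125*a/4) - a = -1750 - 129*a/4)
8160 + l(183, 207) = 8160 + (-1750 - 129/4*183) = 8160 + (-1750 - 23607/4) = 8160 - 30607/4 = 2033/4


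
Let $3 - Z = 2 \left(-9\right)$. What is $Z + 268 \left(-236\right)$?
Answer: $-63227$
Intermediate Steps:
$Z = 21$ ($Z = 3 - 2 \left(-9\right) = 3 - -18 = 3 + 18 = 21$)
$Z + 268 \left(-236\right) = 21 + 268 \left(-236\right) = 21 - 63248 = -63227$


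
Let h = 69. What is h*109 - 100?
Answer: 7421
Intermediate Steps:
h*109 - 100 = 69*109 - 100 = 7521 - 100 = 7421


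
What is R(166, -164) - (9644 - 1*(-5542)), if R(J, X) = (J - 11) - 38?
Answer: -15069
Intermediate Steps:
R(J, X) = -49 + J (R(J, X) = (-11 + J) - 38 = -49 + J)
R(166, -164) - (9644 - 1*(-5542)) = (-49 + 166) - (9644 - 1*(-5542)) = 117 - (9644 + 5542) = 117 - 1*15186 = 117 - 15186 = -15069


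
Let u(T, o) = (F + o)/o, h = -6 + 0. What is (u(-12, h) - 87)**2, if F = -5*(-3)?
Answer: 31329/4 ≈ 7832.3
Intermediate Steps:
h = -6
F = 15
u(T, o) = (15 + o)/o
(u(-12, h) - 87)**2 = ((15 - 6)/(-6) - 87)**2 = (-1/6*9 - 87)**2 = (-3/2 - 87)**2 = (-177/2)**2 = 31329/4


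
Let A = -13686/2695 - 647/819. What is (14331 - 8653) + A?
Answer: 1788508213/315315 ≈ 5672.1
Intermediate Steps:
A = -1850357/315315 (A = -13686*1/2695 - 647*1/819 = -13686/2695 - 647/819 = -1850357/315315 ≈ -5.8683)
(14331 - 8653) + A = (14331 - 8653) - 1850357/315315 = 5678 - 1850357/315315 = 1788508213/315315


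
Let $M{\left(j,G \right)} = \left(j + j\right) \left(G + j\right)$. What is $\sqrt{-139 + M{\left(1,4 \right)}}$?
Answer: $i \sqrt{129} \approx 11.358 i$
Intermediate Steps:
$M{\left(j,G \right)} = 2 j \left(G + j\right)$
$\sqrt{-139 + M{\left(1,4 \right)}} = \sqrt{-139 + 2 \cdot 1 \left(4 + 1\right)} = \sqrt{-139 + 2 \cdot 1 \cdot 5} = \sqrt{-139 + 10} = \sqrt{-129} = i \sqrt{129}$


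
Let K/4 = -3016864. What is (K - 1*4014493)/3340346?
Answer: -16081949/3340346 ≈ -4.8145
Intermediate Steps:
K = -12067456 (K = 4*(-3016864) = -12067456)
(K - 1*4014493)/3340346 = (-12067456 - 1*4014493)/3340346 = (-12067456 - 4014493)*(1/3340346) = -16081949*1/3340346 = -16081949/3340346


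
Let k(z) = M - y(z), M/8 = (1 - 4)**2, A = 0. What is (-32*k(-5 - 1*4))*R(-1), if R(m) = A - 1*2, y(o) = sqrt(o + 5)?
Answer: 4608 - 128*I ≈ 4608.0 - 128.0*I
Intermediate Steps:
M = 72 (M = 8*(1 - 4)**2 = 8*(-3)**2 = 8*9 = 72)
y(o) = sqrt(5 + o)
k(z) = 72 - sqrt(5 + z)
R(m) = -2 (R(m) = 0 - 1*2 = 0 - 2 = -2)
(-32*k(-5 - 1*4))*R(-1) = -32*(72 - sqrt(5 + (-5 - 1*4)))*(-2) = -32*(72 - sqrt(5 + (-5 - 4)))*(-2) = -32*(72 - sqrt(5 - 9))*(-2) = -32*(72 - sqrt(-4))*(-2) = -32*(72 - 2*I)*(-2) = (-2304 + 64*I)*(-2) = 4608 - 128*I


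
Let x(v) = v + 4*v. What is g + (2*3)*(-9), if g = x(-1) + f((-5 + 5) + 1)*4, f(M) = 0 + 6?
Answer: -35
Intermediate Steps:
x(v) = 5*v
f(M) = 6
g = 19 (g = 5*(-1) + 6*4 = -5 + 24 = 19)
g + (2*3)*(-9) = 19 + (2*3)*(-9) = 19 + 6*(-9) = 19 - 54 = -35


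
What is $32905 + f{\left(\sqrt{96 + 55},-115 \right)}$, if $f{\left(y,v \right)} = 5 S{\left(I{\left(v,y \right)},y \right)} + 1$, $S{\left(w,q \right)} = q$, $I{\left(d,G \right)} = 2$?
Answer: $32906 + 5 \sqrt{151} \approx 32967.0$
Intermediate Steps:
$f{\left(y,v \right)} = 1 + 5 y$ ($f{\left(y,v \right)} = 5 y + 1 = 1 + 5 y$)
$32905 + f{\left(\sqrt{96 + 55},-115 \right)} = 32905 + \left(1 + 5 \sqrt{96 + 55}\right) = 32905 + \left(1 + 5 \sqrt{151}\right) = 32906 + 5 \sqrt{151}$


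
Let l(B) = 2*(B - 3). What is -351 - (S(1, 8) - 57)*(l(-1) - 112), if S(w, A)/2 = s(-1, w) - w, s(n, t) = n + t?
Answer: -7431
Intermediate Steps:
l(B) = -6 + 2*B (l(B) = 2*(-3 + B) = -6 + 2*B)
S(w, A) = -2 (S(w, A) = 2*((-1 + w) - w) = 2*(-1) = -2)
-351 - (S(1, 8) - 57)*(l(-1) - 112) = -351 - (-2 - 57)*((-6 + 2*(-1)) - 112) = -351 - (-59)*((-6 - 2) - 112) = -351 - (-59)*(-8 - 112) = -351 - (-59)*(-120) = -351 - 1*7080 = -351 - 7080 = -7431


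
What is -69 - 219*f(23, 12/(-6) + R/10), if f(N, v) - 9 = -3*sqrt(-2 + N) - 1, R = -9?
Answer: -1821 + 657*sqrt(21) ≈ 1189.8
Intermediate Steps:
f(N, v) = 8 - 3*sqrt(-2 + N) (f(N, v) = 9 + (-3*sqrt(-2 + N) - 1) = 9 + (-1 - 3*sqrt(-2 + N)) = 8 - 3*sqrt(-2 + N))
-69 - 219*f(23, 12/(-6) + R/10) = -69 - 219*(8 - 3*sqrt(-2 + 23)) = -69 - 219*(8 - 3*sqrt(21)) = -69 + (-1752 + 657*sqrt(21)) = -1821 + 657*sqrt(21)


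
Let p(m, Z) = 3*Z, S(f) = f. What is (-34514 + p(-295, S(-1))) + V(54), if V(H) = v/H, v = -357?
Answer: -621425/18 ≈ -34524.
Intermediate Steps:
V(H) = -357/H
(-34514 + p(-295, S(-1))) + V(54) = (-34514 + 3*(-1)) - 357/54 = (-34514 - 3) - 357*1/54 = -34517 - 119/18 = -621425/18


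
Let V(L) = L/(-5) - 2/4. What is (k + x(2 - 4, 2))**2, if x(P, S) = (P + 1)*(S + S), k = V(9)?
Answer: 3969/100 ≈ 39.690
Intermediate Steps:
V(L) = -1/2 - L/5 (V(L) = L*(-1/5) - 2*1/4 = -L/5 - 1/2 = -1/2 - L/5)
k = -23/10 (k = -1/2 - 1/5*9 = -1/2 - 9/5 = -23/10 ≈ -2.3000)
x(P, S) = 2*S*(1 + P) (x(P, S) = (1 + P)*(2*S) = 2*S*(1 + P))
(k + x(2 - 4, 2))**2 = (-23/10 + 2*2*(1 + (2 - 4)))**2 = (-23/10 + 2*2*(1 - 2))**2 = (-23/10 + 2*2*(-1))**2 = (-23/10 - 4)**2 = (-63/10)**2 = 3969/100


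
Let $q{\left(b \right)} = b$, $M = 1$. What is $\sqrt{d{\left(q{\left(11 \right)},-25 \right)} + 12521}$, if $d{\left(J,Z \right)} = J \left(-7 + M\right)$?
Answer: $\sqrt{12455} \approx 111.6$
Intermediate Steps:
$d{\left(J,Z \right)} = - 6 J$ ($d{\left(J,Z \right)} = J \left(-7 + 1\right) = J \left(-6\right) = - 6 J$)
$\sqrt{d{\left(q{\left(11 \right)},-25 \right)} + 12521} = \sqrt{\left(-6\right) 11 + 12521} = \sqrt{-66 + 12521} = \sqrt{12455}$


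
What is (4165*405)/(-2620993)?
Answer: -1686825/2620993 ≈ -0.64358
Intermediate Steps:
(4165*405)/(-2620993) = 1686825*(-1/2620993) = -1686825/2620993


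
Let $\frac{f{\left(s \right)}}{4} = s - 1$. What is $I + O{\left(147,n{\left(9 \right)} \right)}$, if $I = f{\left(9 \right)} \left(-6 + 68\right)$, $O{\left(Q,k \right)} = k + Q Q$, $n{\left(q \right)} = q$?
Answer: $23602$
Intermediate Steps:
$f{\left(s \right)} = -4 + 4 s$ ($f{\left(s \right)} = 4 \left(s - 1\right) = 4 \left(-1 + s\right) = -4 + 4 s$)
$O{\left(Q,k \right)} = k + Q^{2}$
$I = 1984$ ($I = \left(-4 + 4 \cdot 9\right) \left(-6 + 68\right) = \left(-4 + 36\right) 62 = 32 \cdot 62 = 1984$)
$I + O{\left(147,n{\left(9 \right)} \right)} = 1984 + \left(9 + 147^{2}\right) = 1984 + \left(9 + 21609\right) = 1984 + 21618 = 23602$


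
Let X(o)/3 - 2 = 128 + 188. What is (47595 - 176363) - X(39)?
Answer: -129722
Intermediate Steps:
X(o) = 954 (X(o) = 6 + 3*(128 + 188) = 6 + 3*316 = 6 + 948 = 954)
(47595 - 176363) - X(39) = (47595 - 176363) - 1*954 = -128768 - 954 = -129722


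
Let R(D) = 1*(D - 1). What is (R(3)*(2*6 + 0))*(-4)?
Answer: -96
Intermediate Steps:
R(D) = -1 + D (R(D) = 1*(-1 + D) = -1 + D)
(R(3)*(2*6 + 0))*(-4) = ((-1 + 3)*(2*6 + 0))*(-4) = (2*(12 + 0))*(-4) = (2*12)*(-4) = 24*(-4) = -96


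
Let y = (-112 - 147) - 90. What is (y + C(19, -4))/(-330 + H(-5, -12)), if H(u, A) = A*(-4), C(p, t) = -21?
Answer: 185/141 ≈ 1.3121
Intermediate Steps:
H(u, A) = -4*A
y = -349 (y = -259 - 90 = -349)
(y + C(19, -4))/(-330 + H(-5, -12)) = (-349 - 21)/(-330 - 4*(-12)) = -370/(-330 + 48) = -370/(-282) = -370*(-1/282) = 185/141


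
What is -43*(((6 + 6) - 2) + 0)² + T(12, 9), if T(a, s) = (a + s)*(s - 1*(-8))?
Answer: -3943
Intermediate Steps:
T(a, s) = (8 + s)*(a + s) (T(a, s) = (a + s)*(s + 8) = (a + s)*(8 + s) = (8 + s)*(a + s))
-43*(((6 + 6) - 2) + 0)² + T(12, 9) = -43*(((6 + 6) - 2) + 0)² + (9² + 8*12 + 8*9 + 12*9) = -43*((12 - 2) + 0)² + (81 + 96 + 72 + 108) = -43*(10 + 0)² + 357 = -43*10² + 357 = -43*100 + 357 = -4300 + 357 = -3943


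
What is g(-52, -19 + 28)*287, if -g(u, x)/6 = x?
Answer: -15498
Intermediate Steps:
g(u, x) = -6*x
g(-52, -19 + 28)*287 = -6*(-19 + 28)*287 = -6*9*287 = -54*287 = -15498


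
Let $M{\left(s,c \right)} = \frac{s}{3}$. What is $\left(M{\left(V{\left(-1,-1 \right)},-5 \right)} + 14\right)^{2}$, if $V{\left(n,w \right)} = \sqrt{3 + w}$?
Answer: $\frac{\left(42 + \sqrt{2}\right)^{2}}{9} \approx 209.42$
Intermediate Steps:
$M{\left(s,c \right)} = \frac{s}{3}$ ($M{\left(s,c \right)} = s \frac{1}{3} = \frac{s}{3}$)
$\left(M{\left(V{\left(-1,-1 \right)},-5 \right)} + 14\right)^{2} = \left(\frac{\sqrt{3 - 1}}{3} + 14\right)^{2} = \left(\frac{\sqrt{2}}{3} + 14\right)^{2} = \left(14 + \frac{\sqrt{2}}{3}\right)^{2}$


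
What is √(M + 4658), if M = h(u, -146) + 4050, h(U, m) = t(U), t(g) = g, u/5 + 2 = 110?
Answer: 68*√2 ≈ 96.167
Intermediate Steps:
u = 540 (u = -10 + 5*110 = -10 + 550 = 540)
h(U, m) = U
M = 4590 (M = 540 + 4050 = 4590)
√(M + 4658) = √(4590 + 4658) = √9248 = 68*√2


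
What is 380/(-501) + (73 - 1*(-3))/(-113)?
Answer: -81016/56613 ≈ -1.4310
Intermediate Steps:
380/(-501) + (73 - 1*(-3))/(-113) = 380*(-1/501) + (73 + 3)*(-1/113) = -380/501 + 76*(-1/113) = -380/501 - 76/113 = -81016/56613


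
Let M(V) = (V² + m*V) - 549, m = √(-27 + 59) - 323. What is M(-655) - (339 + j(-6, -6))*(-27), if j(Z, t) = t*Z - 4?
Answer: 650058 - 2620*√2 ≈ 6.4635e+5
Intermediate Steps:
j(Z, t) = -4 + Z*t (j(Z, t) = Z*t - 4 = -4 + Z*t)
m = -323 + 4*√2 (m = √32 - 323 = 4*√2 - 323 = -323 + 4*√2 ≈ -317.34)
M(V) = -549 + V² + V*(-323 + 4*√2) (M(V) = (V² + (-323 + 4*√2)*V) - 549 = (V² + V*(-323 + 4*√2)) - 549 = -549 + V² + V*(-323 + 4*√2))
M(-655) - (339 + j(-6, -6))*(-27) = (-549 + (-655)² - 1*(-655)*(323 - 4*√2)) - (339 + (-4 - 6*(-6)))*(-27) = (-549 + 429025 + (211565 - 2620*√2)) - (339 + (-4 + 36))*(-27) = (640041 - 2620*√2) - (339 + 32)*(-27) = (640041 - 2620*√2) - 371*(-27) = (640041 - 2620*√2) - 1*(-10017) = (640041 - 2620*√2) + 10017 = 650058 - 2620*√2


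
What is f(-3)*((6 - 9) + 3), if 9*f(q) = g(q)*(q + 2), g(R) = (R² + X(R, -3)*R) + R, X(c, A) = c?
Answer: 0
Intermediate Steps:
g(R) = R + 2*R² (g(R) = (R² + R*R) + R = (R² + R²) + R = 2*R² + R = R + 2*R²)
f(q) = q*(1 + 2*q)*(2 + q)/9 (f(q) = ((q*(1 + 2*q))*(q + 2))/9 = ((q*(1 + 2*q))*(2 + q))/9 = (q*(1 + 2*q)*(2 + q))/9 = q*(1 + 2*q)*(2 + q)/9)
f(-3)*((6 - 9) + 3) = ((⅑)*(-3)*(1 + 2*(-3))*(2 - 3))*((6 - 9) + 3) = ((⅑)*(-3)*(1 - 6)*(-1))*(-3 + 3) = ((⅑)*(-3)*(-5)*(-1))*0 = -5/3*0 = 0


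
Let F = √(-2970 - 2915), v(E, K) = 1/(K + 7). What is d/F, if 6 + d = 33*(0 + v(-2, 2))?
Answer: 7*I*√5885/17655 ≈ 0.030416*I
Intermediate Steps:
v(E, K) = 1/(7 + K)
F = I*√5885 (F = √(-5885) = I*√5885 ≈ 76.714*I)
d = -7/3 (d = -6 + 33*(0 + 1/(7 + 2)) = -6 + 33*(0 + 1/9) = -6 + 33*(0 + ⅑) = -6 + 33*(⅑) = -6 + 11/3 = -7/3 ≈ -2.3333)
d/F = -7*(-I*√5885/5885)/3 = -(-7)*I*√5885/17655 = 7*I*√5885/17655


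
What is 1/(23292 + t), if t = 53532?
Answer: 1/76824 ≈ 1.3017e-5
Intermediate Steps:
1/(23292 + t) = 1/(23292 + 53532) = 1/76824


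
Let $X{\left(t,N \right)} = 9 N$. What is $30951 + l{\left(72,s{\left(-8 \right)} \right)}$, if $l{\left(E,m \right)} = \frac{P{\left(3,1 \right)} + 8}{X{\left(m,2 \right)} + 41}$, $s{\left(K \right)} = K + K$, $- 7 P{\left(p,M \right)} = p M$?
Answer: $\frac{12782816}{413} \approx 30951.0$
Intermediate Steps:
$P{\left(p,M \right)} = - \frac{M p}{7}$ ($P{\left(p,M \right)} = - \frac{p M}{7} = - \frac{M p}{7}$)
$s{\left(K \right)} = 2 K$
$l{\left(E,m \right)} = \frac{53}{413}$ ($l{\left(E,m \right)} = \frac{\left(- \frac{1}{7}\right) 1 \cdot 3 + 8}{9 \cdot 2 + 41} = \frac{- \frac{3}{7} + 8}{18 + 41} = \frac{53}{7 \cdot 59} = \frac{53}{7} \cdot \frac{1}{59} = \frac{53}{413}$)
$30951 + l{\left(72,s{\left(-8 \right)} \right)} = 30951 + \frac{53}{413} = \frac{12782816}{413}$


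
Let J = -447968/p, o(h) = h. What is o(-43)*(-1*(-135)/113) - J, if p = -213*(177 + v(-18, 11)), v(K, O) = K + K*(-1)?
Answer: -269474689/4260213 ≈ -63.254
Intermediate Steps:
v(K, O) = 0 (v(K, O) = K - K = 0)
p = -37701 (p = -213*(177 + 0) = -213*177 = -37701)
J = 447968/37701 (J = -447968/(-37701) = -447968*(-1/37701) = 447968/37701 ≈ 11.882)
o(-43)*(-1*(-135)/113) - J = -43*(-1*(-135))/113 - 1*447968/37701 = -5805/113 - 447968/37701 = -269474689/4260213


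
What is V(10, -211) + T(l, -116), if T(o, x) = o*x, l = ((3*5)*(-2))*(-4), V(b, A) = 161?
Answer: -13759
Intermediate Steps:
l = 120 (l = (15*(-2))*(-4) = -30*(-4) = 120)
V(10, -211) + T(l, -116) = 161 + 120*(-116) = 161 - 13920 = -13759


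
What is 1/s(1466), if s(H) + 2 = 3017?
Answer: 1/3015 ≈ 0.00033167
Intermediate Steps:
s(H) = 3015 (s(H) = -2 + 3017 = 3015)
1/s(1466) = 1/3015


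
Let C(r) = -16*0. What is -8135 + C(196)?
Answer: -8135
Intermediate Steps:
C(r) = 0
-8135 + C(196) = -8135 + 0 = -8135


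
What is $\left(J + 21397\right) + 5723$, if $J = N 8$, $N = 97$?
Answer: $27896$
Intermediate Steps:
$J = 776$ ($J = 97 \cdot 8 = 776$)
$\left(J + 21397\right) + 5723 = \left(776 + 21397\right) + 5723 = 22173 + 5723 = 27896$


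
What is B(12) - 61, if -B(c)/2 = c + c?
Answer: -109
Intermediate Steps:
B(c) = -4*c (B(c) = -2*(c + c) = -4*c)
B(12) - 61 = -4*12 - 61 = -48 - 61 = -109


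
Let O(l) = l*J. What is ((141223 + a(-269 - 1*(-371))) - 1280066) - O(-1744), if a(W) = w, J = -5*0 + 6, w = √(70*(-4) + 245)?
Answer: -1128379 + I*√35 ≈ -1.1284e+6 + 5.9161*I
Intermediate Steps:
w = I*√35 (w = √(-280 + 245) = √(-35) = I*√35 ≈ 5.9161*I)
J = 6 (J = 0 + 6 = 6)
a(W) = I*√35
O(l) = 6*l (O(l) = l*6 = 6*l)
((141223 + a(-269 - 1*(-371))) - 1280066) - O(-1744) = ((141223 + I*√35) - 1280066) - 6*(-1744) = (-1138843 + I*√35) - 1*(-10464) = (-1138843 + I*√35) + 10464 = -1128379 + I*√35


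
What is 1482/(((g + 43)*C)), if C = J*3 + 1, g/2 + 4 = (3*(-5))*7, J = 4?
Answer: -114/175 ≈ -0.65143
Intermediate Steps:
g = -218 (g = -8 + 2*((3*(-5))*7) = -8 + 2*(-15*7) = -8 + 2*(-105) = -8 - 210 = -218)
C = 13 (C = 4*3 + 1 = 12 + 1 = 13)
1482/(((g + 43)*C)) = 1482/(((-218 + 43)*13)) = 1482/((-175*13)) = 1482/(-2275) = 1482*(-1/2275) = -114/175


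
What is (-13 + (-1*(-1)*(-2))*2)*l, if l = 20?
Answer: -340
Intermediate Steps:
(-13 + (-1*(-1)*(-2))*2)*l = (-13 + (-1*(-1)*(-2))*2)*20 = (-13 + (1*(-2))*2)*20 = (-13 - 2*2)*20 = (-13 - 4)*20 = -17*20 = -340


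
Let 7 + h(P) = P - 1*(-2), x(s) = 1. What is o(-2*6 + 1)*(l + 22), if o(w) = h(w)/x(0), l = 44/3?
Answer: -1760/3 ≈ -586.67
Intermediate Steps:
l = 44/3 (l = 44*(⅓) = 44/3 ≈ 14.667)
h(P) = -5 + P (h(P) = -7 + (P - 1*(-2)) = -7 + (P + 2) = -7 + (2 + P) = -5 + P)
o(w) = -5 + w (o(w) = (-5 + w)/1 = (-5 + w)*1 = -5 + w)
o(-2*6 + 1)*(l + 22) = (-5 + (-2*6 + 1))*(44/3 + 22) = (-5 + (-12 + 1))*(110/3) = (-5 - 11)*(110/3) = -16*110/3 = -1760/3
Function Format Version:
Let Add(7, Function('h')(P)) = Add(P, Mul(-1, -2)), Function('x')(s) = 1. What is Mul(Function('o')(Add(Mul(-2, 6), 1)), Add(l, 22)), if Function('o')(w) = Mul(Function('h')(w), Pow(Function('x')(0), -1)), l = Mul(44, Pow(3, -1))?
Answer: Rational(-1760, 3) ≈ -586.67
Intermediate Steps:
l = Rational(44, 3) (l = Mul(44, Rational(1, 3)) = Rational(44, 3) ≈ 14.667)
Function('h')(P) = Add(-5, P) (Function('h')(P) = Add(-7, Add(P, Mul(-1, -2))) = Add(-7, Add(P, 2)) = Add(-7, Add(2, P)) = Add(-5, P))
Function('o')(w) = Add(-5, w) (Function('o')(w) = Mul(Add(-5, w), Pow(1, -1)) = Mul(Add(-5, w), 1) = Add(-5, w))
Mul(Function('o')(Add(Mul(-2, 6), 1)), Add(l, 22)) = Mul(Add(-5, Add(Mul(-2, 6), 1)), Add(Rational(44, 3), 22)) = Mul(Add(-5, Add(-12, 1)), Rational(110, 3)) = Mul(Add(-5, -11), Rational(110, 3)) = Mul(-16, Rational(110, 3)) = Rational(-1760, 3)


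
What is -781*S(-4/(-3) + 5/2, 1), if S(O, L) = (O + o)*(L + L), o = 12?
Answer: -74195/3 ≈ -24732.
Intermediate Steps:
S(O, L) = 2*L*(12 + O) (S(O, L) = (O + 12)*(L + L) = (12 + O)*(2*L) = 2*L*(12 + O))
-781*S(-4/(-3) + 5/2, 1) = -1562*(12 + (-4/(-3) + 5/2)) = -1562*(12 + (-4*(-1/3) + 5*(1/2))) = -1562*(12 + (4/3 + 5/2)) = -1562*(12 + 23/6) = -1562*95/6 = -781*95/3 = -74195/3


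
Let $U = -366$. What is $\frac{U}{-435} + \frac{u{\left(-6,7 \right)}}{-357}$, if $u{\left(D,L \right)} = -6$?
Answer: $\frac{14808}{17255} \approx 0.85819$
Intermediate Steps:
$\frac{U}{-435} + \frac{u{\left(-6,7 \right)}}{-357} = - \frac{366}{-435} - \frac{6}{-357} = \left(-366\right) \left(- \frac{1}{435}\right) - - \frac{2}{119} = \frac{122}{145} + \frac{2}{119} = \frac{14808}{17255}$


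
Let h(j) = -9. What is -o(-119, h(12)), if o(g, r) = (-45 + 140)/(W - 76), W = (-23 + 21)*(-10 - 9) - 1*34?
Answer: 95/72 ≈ 1.3194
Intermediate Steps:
W = 4 (W = -2*(-19) - 34 = 38 - 34 = 4)
o(g, r) = -95/72 (o(g, r) = (-45 + 140)/(4 - 76) = 95/(-72) = 95*(-1/72) = -95/72)
-o(-119, h(12)) = -1*(-95/72) = 95/72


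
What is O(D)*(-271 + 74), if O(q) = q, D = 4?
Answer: -788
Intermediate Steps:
O(D)*(-271 + 74) = 4*(-271 + 74) = 4*(-197) = -788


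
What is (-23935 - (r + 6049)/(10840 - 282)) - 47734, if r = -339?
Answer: -378343506/5279 ≈ -71670.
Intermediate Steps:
(-23935 - (r + 6049)/(10840 - 282)) - 47734 = (-23935 - (-339 + 6049)/(10840 - 282)) - 47734 = (-23935 - 5710/10558) - 47734 = (-23935 - 1*2855/5279) - 47734 = (-23935 - 2855/5279) - 47734 = -126355720/5279 - 47734 = -378343506/5279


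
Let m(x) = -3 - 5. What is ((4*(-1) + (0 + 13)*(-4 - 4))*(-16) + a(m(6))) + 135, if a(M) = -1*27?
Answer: 1836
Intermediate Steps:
m(x) = -8
a(M) = -27
((4*(-1) + (0 + 13)*(-4 - 4))*(-16) + a(m(6))) + 135 = ((4*(-1) + (0 + 13)*(-4 - 4))*(-16) - 27) + 135 = ((-4 + 13*(-8))*(-16) - 27) + 135 = ((-4 - 104)*(-16) - 27) + 135 = (-108*(-16) - 27) + 135 = (1728 - 27) + 135 = 1701 + 135 = 1836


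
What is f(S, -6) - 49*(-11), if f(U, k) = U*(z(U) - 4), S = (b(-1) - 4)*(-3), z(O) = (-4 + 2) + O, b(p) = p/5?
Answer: 15554/25 ≈ 622.16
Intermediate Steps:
b(p) = p/5 (b(p) = p*(⅕) = p/5)
z(O) = -2 + O
S = 63/5 (S = ((⅕)*(-1) - 4)*(-3) = (-⅕ - 4)*(-3) = -21/5*(-3) = 63/5 ≈ 12.600)
f(U, k) = U*(-6 + U) (f(U, k) = U*((-2 + U) - 4) = U*(-6 + U))
f(S, -6) - 49*(-11) = 63*(-6 + 63/5)/5 - 49*(-11) = (63/5)*(33/5) + 539 = 2079/25 + 539 = 15554/25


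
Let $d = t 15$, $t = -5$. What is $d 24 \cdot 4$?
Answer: $-7200$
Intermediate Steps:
$d = -75$ ($d = \left(-5\right) 15 = -75$)
$d 24 \cdot 4 = \left(-75\right) 24 \cdot 4 = \left(-1800\right) 4 = -7200$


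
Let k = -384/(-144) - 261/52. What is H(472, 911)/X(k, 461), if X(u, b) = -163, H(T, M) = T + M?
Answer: -1383/163 ≈ -8.4847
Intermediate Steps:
H(T, M) = M + T
k = -367/156 (k = -384*(-1/144) - 261*1/52 = 8/3 - 261/52 = -367/156 ≈ -2.3526)
H(472, 911)/X(k, 461) = (911 + 472)/(-163) = 1383*(-1/163) = -1383/163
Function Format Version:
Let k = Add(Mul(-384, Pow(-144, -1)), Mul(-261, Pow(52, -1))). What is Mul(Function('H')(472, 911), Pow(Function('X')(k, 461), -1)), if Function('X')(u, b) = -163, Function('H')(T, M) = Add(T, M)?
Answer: Rational(-1383, 163) ≈ -8.4847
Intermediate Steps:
Function('H')(T, M) = Add(M, T)
k = Rational(-367, 156) (k = Add(Mul(-384, Rational(-1, 144)), Mul(-261, Rational(1, 52))) = Add(Rational(8, 3), Rational(-261, 52)) = Rational(-367, 156) ≈ -2.3526)
Mul(Function('H')(472, 911), Pow(Function('X')(k, 461), -1)) = Mul(Add(911, 472), Pow(-163, -1)) = Mul(1383, Rational(-1, 163)) = Rational(-1383, 163)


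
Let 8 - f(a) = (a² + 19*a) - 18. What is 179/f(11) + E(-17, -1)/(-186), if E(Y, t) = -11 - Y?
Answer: -5853/9424 ≈ -0.62107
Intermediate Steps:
f(a) = 26 - a² - 19*a (f(a) = 8 - ((a² + 19*a) - 18) = 8 - (-18 + a² + 19*a) = 8 + (18 - a² - 19*a) = 26 - a² - 19*a)
179/f(11) + E(-17, -1)/(-186) = 179/(26 - 1*11² - 19*11) + (-11 - 1*(-17))/(-186) = 179/(26 - 1*121 - 209) + (-11 + 17)*(-1/186) = 179/(26 - 121 - 209) + 6*(-1/186) = 179/(-304) - 1/31 = 179*(-1/304) - 1/31 = -179/304 - 1/31 = -5853/9424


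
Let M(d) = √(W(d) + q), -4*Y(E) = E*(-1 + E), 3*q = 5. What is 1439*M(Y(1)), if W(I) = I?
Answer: 1439*√15/3 ≈ 1857.7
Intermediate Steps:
q = 5/3 (q = (⅓)*5 = 5/3 ≈ 1.6667)
Y(E) = -E*(-1 + E)/4
M(d) = √(5/3 + d) (M(d) = √(d + 5/3) = √(5/3 + d))
1439*M(Y(1)) = 1439*(√(15 + 9*((¼)*1*(1 - 1*1)))/3) = 1439*(√(15 + 9*((¼)*1*(1 - 1)))/3) = 1439*(√(15 + 9*((¼)*1*0))/3) = 1439*(√(15 + 9*0)/3) = 1439*(√(15 + 0)/3) = 1439*(√15/3) = 1439*√15/3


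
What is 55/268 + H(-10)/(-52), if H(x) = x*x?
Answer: -5985/3484 ≈ -1.7179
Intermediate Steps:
H(x) = x²
55/268 + H(-10)/(-52) = 55/268 + (-10)²/(-52) = 55*(1/268) + 100*(-1/52) = 55/268 - 25/13 = -5985/3484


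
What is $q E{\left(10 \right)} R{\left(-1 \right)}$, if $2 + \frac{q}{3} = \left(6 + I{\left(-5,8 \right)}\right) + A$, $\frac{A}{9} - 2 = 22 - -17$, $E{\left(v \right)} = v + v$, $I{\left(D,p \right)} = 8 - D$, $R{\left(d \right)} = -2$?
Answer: $-46320$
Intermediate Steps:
$E{\left(v \right)} = 2 v$
$A = 369$ ($A = 18 + 9 \left(22 - -17\right) = 18 + 9 \left(22 + 17\right) = 18 + 9 \cdot 39 = 18 + 351 = 369$)
$q = 1158$ ($q = -6 + 3 \left(\left(6 + \left(8 - -5\right)\right) + 369\right) = -6 + 3 \left(\left(6 + \left(8 + 5\right)\right) + 369\right) = -6 + 3 \left(\left(6 + 13\right) + 369\right) = -6 + 3 \left(19 + 369\right) = -6 + 3 \cdot 388 = -6 + 1164 = 1158$)
$q E{\left(10 \right)} R{\left(-1 \right)} = 1158 \cdot 2 \cdot 10 \left(-2\right) = 1158 \cdot 20 \left(-2\right) = 23160 \left(-2\right) = -46320$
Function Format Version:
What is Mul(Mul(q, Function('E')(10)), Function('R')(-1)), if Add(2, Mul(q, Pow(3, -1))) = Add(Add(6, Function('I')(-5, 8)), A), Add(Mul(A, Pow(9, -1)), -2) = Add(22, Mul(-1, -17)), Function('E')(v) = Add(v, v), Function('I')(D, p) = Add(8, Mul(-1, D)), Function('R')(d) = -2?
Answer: -46320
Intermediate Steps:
Function('E')(v) = Mul(2, v)
A = 369 (A = Add(18, Mul(9, Add(22, Mul(-1, -17)))) = Add(18, Mul(9, Add(22, 17))) = Add(18, Mul(9, 39)) = Add(18, 351) = 369)
q = 1158 (q = Add(-6, Mul(3, Add(Add(6, Add(8, Mul(-1, -5))), 369))) = Add(-6, Mul(3, Add(Add(6, Add(8, 5)), 369))) = Add(-6, Mul(3, Add(Add(6, 13), 369))) = Add(-6, Mul(3, Add(19, 369))) = Add(-6, Mul(3, 388)) = Add(-6, 1164) = 1158)
Mul(Mul(q, Function('E')(10)), Function('R')(-1)) = Mul(Mul(1158, Mul(2, 10)), -2) = Mul(Mul(1158, 20), -2) = Mul(23160, -2) = -46320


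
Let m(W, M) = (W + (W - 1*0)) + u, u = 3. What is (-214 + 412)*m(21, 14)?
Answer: 8910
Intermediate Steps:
m(W, M) = 3 + 2*W (m(W, M) = (W + (W - 1*0)) + 3 = (W + (W + 0)) + 3 = (W + W) + 3 = 2*W + 3 = 3 + 2*W)
(-214 + 412)*m(21, 14) = (-214 + 412)*(3 + 2*21) = 198*(3 + 42) = 198*45 = 8910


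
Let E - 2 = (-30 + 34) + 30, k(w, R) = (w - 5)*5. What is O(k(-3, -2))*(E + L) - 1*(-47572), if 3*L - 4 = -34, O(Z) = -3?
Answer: 47494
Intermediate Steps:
k(w, R) = -25 + 5*w (k(w, R) = (-5 + w)*5 = -25 + 5*w)
L = -10 (L = 4/3 + (⅓)*(-34) = 4/3 - 34/3 = -10)
E = 36 (E = 2 + ((-30 + 34) + 30) = 2 + (4 + 30) = 2 + 34 = 36)
O(k(-3, -2))*(E + L) - 1*(-47572) = -3*(36 - 10) - 1*(-47572) = -3*26 + 47572 = -78 + 47572 = 47494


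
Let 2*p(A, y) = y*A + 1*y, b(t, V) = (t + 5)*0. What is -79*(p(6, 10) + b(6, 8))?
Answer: -2765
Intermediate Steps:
b(t, V) = 0 (b(t, V) = (5 + t)*0 = 0)
p(A, y) = y/2 + A*y/2 (p(A, y) = (y*A + 1*y)/2 = (A*y + y)/2 = (y + A*y)/2 = y/2 + A*y/2)
-79*(p(6, 10) + b(6, 8)) = -79*((½)*10*(1 + 6) + 0) = -79*((½)*10*7 + 0) = -79*(35 + 0) = -79*35 = -2765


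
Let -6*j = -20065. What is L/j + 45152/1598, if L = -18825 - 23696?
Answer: 14655398/943055 ≈ 15.540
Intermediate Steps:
j = 20065/6 (j = -1/6*(-20065) = 20065/6 ≈ 3344.2)
L = -42521
L/j + 45152/1598 = -42521/20065/6 + 45152/1598 = -42521*6/20065 + 45152*(1/1598) = -255126/20065 + 1328/47 = 14655398/943055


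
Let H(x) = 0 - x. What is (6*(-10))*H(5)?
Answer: 300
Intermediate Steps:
H(x) = -x
(6*(-10))*H(5) = (6*(-10))*(-1*5) = -60*(-5) = 300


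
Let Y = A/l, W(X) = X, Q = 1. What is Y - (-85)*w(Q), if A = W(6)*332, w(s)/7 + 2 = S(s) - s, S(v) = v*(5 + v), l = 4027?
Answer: 7190187/4027 ≈ 1785.5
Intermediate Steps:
w(s) = -14 - 7*s + 7*s*(5 + s) (w(s) = -14 + 7*(s*(5 + s) - s) = -14 + 7*(-s + s*(5 + s)) = -14 + (-7*s + 7*s*(5 + s)) = -14 - 7*s + 7*s*(5 + s))
A = 1992 (A = 6*332 = 1992)
Y = 1992/4027 ≈ 0.49466
Y - (-85)*w(Q) = 1992/4027 - (-85)*(-14 - 7*1 + 7*1*(5 + 1)) = 1992/4027 - (-85)*(-14 - 7 + 7*1*6) = 1992/4027 - (-85)*(-14 - 7 + 42) = 1992/4027 - (-85)*21 = 1992/4027 - 1*(-1785) = 1992/4027 + 1785 = 7190187/4027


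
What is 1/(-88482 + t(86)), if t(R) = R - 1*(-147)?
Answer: -1/88249 ≈ -1.1332e-5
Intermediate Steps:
t(R) = 147 + R (t(R) = R + 147 = 147 + R)
1/(-88482 + t(86)) = 1/(-88482 + (147 + 86)) = 1/(-88482 + 233) = 1/(-88249) = -1/88249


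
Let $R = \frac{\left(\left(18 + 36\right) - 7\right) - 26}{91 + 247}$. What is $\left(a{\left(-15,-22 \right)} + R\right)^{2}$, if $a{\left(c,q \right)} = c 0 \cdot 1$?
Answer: $\frac{441}{114244} \approx 0.0038602$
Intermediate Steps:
$a{\left(c,q \right)} = 0$ ($a{\left(c,q \right)} = 0 \cdot 1 = 0$)
$R = \frac{21}{338}$ ($R = \frac{\left(54 - 7\right) - 26}{338} = \left(47 - 26\right) \frac{1}{338} = 21 \cdot \frac{1}{338} = \frac{21}{338} \approx 0.06213$)
$\left(a{\left(-15,-22 \right)} + R\right)^{2} = \left(0 + \frac{21}{338}\right)^{2} = \left(\frac{21}{338}\right)^{2} = \frac{441}{114244}$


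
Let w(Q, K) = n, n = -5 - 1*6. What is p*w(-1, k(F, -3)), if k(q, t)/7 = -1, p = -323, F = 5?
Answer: 3553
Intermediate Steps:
k(q, t) = -7 (k(q, t) = 7*(-1) = -7)
n = -11 (n = -5 - 6 = -11)
w(Q, K) = -11
p*w(-1, k(F, -3)) = -323*(-11) = 3553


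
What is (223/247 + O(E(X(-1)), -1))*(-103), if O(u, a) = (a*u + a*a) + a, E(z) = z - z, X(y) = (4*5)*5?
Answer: -22969/247 ≈ -92.992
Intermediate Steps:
X(y) = 100 (X(y) = 20*5 = 100)
E(z) = 0
O(u, a) = a + a² + a*u (O(u, a) = (a*u + a²) + a = (a² + a*u) + a = a + a² + a*u)
(223/247 + O(E(X(-1)), -1))*(-103) = (223/247 - (1 - 1 + 0))*(-103) = (223*(1/247) - 1*0)*(-103) = (223/247 + 0)*(-103) = (223/247)*(-103) = -22969/247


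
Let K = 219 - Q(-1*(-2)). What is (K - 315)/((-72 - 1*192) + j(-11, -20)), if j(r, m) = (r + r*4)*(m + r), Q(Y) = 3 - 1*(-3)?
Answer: -102/1441 ≈ -0.070784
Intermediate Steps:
Q(Y) = 6 (Q(Y) = 3 + 3 = 6)
K = 213 (K = 219 - 1*6 = 219 - 6 = 213)
j(r, m) = 5*r*(m + r) (j(r, m) = (r + 4*r)*(m + r) = (5*r)*(m + r) = 5*r*(m + r))
(K - 315)/((-72 - 1*192) + j(-11, -20)) = (213 - 315)/((-72 - 1*192) + 5*(-11)*(-20 - 11)) = -102/((-72 - 192) + 5*(-11)*(-31)) = -102/(-264 + 1705) = -102/1441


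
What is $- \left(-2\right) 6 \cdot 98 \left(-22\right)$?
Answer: $-25872$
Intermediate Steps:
$- \left(-2\right) 6 \cdot 98 \left(-22\right) = \left(-1\right) \left(-12\right) 98 \left(-22\right) = 12 \cdot 98 \left(-22\right) = 1176 \left(-22\right) = -25872$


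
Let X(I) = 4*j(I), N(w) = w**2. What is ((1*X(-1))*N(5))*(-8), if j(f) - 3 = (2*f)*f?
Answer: -4000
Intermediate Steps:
j(f) = 3 + 2*f**2 (j(f) = 3 + (2*f)*f = 3 + 2*f**2)
X(I) = 12 + 8*I**2 (X(I) = 4*(3 + 2*I**2) = 12 + 8*I**2)
((1*X(-1))*N(5))*(-8) = ((1*(12 + 8*(-1)**2))*5**2)*(-8) = ((1*(12 + 8*1))*25)*(-8) = ((1*(12 + 8))*25)*(-8) = ((1*20)*25)*(-8) = (20*25)*(-8) = 500*(-8) = -4000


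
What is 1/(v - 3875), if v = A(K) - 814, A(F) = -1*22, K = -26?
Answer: -1/4711 ≈ -0.00021227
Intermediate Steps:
A(F) = -22
v = -836 (v = -22 - 814 = -836)
1/(v - 3875) = 1/(-836 - 3875) = 1/(-4711) = -1/4711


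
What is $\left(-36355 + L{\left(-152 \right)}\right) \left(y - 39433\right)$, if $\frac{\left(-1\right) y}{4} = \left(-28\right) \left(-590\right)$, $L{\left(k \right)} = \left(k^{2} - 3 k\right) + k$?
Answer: $1366076811$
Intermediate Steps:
$L{\left(k \right)} = k^{2} - 2 k$
$y = -66080$ ($y = - 4 \left(\left(-28\right) \left(-590\right)\right) = \left(-4\right) 16520 = -66080$)
$\left(-36355 + L{\left(-152 \right)}\right) \left(y - 39433\right) = \left(-36355 - 152 \left(-2 - 152\right)\right) \left(-66080 - 39433\right) = \left(-36355 - -23408\right) \left(-105513\right) = \left(-36355 + 23408\right) \left(-105513\right) = \left(-12947\right) \left(-105513\right) = 1366076811$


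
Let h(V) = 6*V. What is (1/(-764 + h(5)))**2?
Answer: 1/538756 ≈ 1.8561e-6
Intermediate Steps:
(1/(-764 + h(5)))**2 = (1/(-764 + 6*5))**2 = (1/(-764 + 30))**2 = (1/(-734))**2 = (-1/734)**2 = 1/538756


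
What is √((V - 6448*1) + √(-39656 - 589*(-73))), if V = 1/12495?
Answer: √(-20544778545 + 3186225*√3341)/1785 ≈ 79.939*I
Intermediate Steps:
V = 1/12495 ≈ 8.0032e-5
√((V - 6448*1) + √(-39656 - 589*(-73))) = √((1/12495 - 6448*1) + √(-39656 - 589*(-73))) = √((1/12495 - 6448) + √(-39656 + 42997)) = √(-80567759/12495 + √3341)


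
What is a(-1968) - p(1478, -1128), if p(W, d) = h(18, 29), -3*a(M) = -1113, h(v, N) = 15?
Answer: 356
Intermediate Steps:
a(M) = 371 (a(M) = -⅓*(-1113) = 371)
p(W, d) = 15
a(-1968) - p(1478, -1128) = 371 - 1*15 = 371 - 15 = 356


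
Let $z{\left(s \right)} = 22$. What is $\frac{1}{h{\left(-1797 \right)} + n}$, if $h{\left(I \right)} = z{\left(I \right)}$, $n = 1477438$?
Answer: $\frac{1}{1477460} \approx 6.7684 \cdot 10^{-7}$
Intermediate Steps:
$h{\left(I \right)} = 22$
$\frac{1}{h{\left(-1797 \right)} + n} = \frac{1}{22 + 1477438} = \frac{1}{1477460}$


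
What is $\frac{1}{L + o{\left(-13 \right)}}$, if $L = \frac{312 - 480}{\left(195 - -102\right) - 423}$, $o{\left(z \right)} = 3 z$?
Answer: $- \frac{3}{113} \approx -0.026549$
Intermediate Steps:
$L = \frac{4}{3}$ ($L = - \frac{168}{\left(195 + 102\right) - 423} = - \frac{168}{297 - 423} = - \frac{168}{-126} = \left(-168\right) \left(- \frac{1}{126}\right) = \frac{4}{3} \approx 1.3333$)
$\frac{1}{L + o{\left(-13 \right)}} = \frac{1}{\frac{4}{3} + 3 \left(-13\right)} = \frac{1}{\frac{4}{3} - 39} = \frac{1}{- \frac{113}{3}} = - \frac{3}{113}$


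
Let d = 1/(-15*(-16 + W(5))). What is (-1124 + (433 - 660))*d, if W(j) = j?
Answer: -1351/165 ≈ -8.1879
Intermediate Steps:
d = 1/165 (d = 1/(-15*(-16 + 5)) = 1/(-15*(-11)) = 1/165 ≈ 0.0060606)
(-1124 + (433 - 660))*d = (-1124 + (433 - 660))*(1/165) = (-1124 - 227)*(1/165) = -1351*1/165 = -1351/165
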